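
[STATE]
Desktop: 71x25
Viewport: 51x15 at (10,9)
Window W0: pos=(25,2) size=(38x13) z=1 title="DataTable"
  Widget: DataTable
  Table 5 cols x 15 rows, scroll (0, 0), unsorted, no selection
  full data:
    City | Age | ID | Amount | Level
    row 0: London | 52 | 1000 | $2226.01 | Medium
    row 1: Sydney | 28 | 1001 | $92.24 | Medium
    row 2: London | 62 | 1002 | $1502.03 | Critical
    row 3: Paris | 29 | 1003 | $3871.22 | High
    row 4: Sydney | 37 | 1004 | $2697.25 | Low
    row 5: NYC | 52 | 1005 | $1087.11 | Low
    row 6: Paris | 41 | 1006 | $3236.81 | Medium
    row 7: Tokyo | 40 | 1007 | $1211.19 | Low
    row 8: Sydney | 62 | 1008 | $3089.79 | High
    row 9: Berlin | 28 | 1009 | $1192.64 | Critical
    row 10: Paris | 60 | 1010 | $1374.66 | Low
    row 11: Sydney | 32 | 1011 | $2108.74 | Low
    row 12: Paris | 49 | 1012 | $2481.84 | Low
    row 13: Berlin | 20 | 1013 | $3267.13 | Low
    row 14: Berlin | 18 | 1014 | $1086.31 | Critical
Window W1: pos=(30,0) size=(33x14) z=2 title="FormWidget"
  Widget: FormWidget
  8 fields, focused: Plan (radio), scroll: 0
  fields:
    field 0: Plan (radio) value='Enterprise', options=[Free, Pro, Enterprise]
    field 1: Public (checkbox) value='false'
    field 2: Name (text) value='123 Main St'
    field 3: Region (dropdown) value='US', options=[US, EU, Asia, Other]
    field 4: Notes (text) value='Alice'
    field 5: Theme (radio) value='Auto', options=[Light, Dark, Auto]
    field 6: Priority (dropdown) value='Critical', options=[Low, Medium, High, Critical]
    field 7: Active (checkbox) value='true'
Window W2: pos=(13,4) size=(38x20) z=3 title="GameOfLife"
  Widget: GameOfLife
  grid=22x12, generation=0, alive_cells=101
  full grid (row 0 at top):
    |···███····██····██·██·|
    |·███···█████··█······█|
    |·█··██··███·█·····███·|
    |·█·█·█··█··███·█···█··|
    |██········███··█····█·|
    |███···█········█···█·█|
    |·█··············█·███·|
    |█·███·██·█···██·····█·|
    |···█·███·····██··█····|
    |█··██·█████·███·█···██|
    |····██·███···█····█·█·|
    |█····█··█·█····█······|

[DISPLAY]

   ┃·███···█████··█······█              ┃cal      ▼
   ┃·█··██··███·█·····███·              ┃          
   ┃·█·█·█··█··███·█···█··              ┃          
   ┃██········███··█····█·              ┃          
   ┃███···█········█···█·█              ┃━━━━━━━━━━
   ┃·█··············█·███·              ┃━━━━━━━━━━
   ┃█·███·██·█···██·····█·              ┃          
   ┃···█·███·····██··█····              ┃          
   ┃█··██·█████·███·█···██              ┃          
   ┃····██·███···█····█·█·              ┃          
   ┃█····█··█·█····█······              ┃          
   ┃                                    ┃          
   ┃                                    ┃          
   ┃                                    ┃          
   ┗━━━━━━━━━━━━━━━━━━━━━━━━━━━━━━━━━━━━┛          


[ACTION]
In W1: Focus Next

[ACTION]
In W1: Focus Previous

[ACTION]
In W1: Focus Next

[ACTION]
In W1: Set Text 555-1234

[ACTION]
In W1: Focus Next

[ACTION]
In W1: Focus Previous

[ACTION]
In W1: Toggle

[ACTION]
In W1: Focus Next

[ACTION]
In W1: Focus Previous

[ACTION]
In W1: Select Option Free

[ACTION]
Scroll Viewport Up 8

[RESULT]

                    ┃ FormWidget                   
               ┏━━━━┠──────────────────────────────
               ┃ Dat┃  Plan:       ( ) Free  ( ) Pr
   ┏━━━━━━━━━━━━━━━━━━━━━━━━━━━━━━━━━━━━┓          
   ┃ GameOfLife                         ┃ain St    
   ┠────────────────────────────────────┨         ▼
   ┃Gen: 0                              ┃          
   ┃···███····██····██·██·              ┃ght  ( ) D
   ┃·███···█████··█······█              ┃cal      ▼
   ┃·█··██··███·█·····███·              ┃          
   ┃·█·█·█··█··███·█···█··              ┃          
   ┃██········███··█····█·              ┃          
   ┃███···█········█···█·█              ┃━━━━━━━━━━
   ┃·█··············█·███·              ┃━━━━━━━━━━
   ┃█·███·██·█···██·····█·              ┃          


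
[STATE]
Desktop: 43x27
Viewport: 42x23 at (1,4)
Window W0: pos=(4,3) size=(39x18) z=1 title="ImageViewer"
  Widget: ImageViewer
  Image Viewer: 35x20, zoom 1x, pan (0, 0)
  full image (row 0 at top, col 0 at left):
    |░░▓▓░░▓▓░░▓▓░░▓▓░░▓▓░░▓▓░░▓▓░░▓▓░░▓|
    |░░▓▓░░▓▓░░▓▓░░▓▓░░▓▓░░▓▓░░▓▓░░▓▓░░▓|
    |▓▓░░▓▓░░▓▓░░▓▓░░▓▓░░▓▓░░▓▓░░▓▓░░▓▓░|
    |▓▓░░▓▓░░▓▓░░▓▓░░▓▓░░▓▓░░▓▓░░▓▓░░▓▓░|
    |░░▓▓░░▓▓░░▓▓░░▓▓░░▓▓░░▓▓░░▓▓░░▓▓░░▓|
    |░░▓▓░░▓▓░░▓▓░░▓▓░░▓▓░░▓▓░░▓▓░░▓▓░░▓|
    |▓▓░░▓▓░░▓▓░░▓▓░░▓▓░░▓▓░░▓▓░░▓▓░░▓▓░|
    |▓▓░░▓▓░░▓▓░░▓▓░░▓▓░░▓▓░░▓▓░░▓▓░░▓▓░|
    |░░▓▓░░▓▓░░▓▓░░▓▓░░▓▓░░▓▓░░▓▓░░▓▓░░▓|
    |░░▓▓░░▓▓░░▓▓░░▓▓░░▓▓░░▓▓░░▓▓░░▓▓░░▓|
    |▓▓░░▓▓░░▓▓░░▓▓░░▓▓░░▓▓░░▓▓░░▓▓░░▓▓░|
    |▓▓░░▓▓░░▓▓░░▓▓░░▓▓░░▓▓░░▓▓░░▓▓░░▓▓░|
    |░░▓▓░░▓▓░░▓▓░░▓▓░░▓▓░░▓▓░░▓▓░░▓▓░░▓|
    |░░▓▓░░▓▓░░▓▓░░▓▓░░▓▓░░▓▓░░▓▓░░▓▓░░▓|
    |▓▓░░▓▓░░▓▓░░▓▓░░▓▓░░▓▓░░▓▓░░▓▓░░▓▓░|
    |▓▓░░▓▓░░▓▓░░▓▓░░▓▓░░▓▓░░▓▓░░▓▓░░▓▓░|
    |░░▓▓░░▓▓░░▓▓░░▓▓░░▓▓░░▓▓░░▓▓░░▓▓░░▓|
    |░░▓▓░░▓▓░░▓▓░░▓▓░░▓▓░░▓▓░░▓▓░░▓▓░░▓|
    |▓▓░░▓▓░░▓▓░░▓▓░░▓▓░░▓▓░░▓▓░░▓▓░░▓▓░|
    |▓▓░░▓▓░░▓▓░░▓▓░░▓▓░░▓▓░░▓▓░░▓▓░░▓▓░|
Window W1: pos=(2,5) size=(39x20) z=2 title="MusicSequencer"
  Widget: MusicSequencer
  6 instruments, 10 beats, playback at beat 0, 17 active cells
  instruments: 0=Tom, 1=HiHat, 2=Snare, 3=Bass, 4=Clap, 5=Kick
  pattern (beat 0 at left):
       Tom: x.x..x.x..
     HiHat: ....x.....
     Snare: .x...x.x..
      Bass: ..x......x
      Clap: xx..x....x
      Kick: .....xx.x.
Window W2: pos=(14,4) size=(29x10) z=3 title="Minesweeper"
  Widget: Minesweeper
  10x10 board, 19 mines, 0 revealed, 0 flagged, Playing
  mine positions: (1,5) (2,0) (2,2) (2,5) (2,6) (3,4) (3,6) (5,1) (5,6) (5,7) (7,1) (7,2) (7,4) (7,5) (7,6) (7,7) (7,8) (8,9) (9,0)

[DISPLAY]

   ┃ ImageVie┏━━━━━━━━━━━━━━━━━━━━━━━━━━━┓
 ┏━━━━━━━━━━━┃ Minesweeper               ┃
 ┃ MusicSeque┠───────────────────────────┨
 ┠───────────┃■■■■■■■■■■                 ┃
 ┃      ▼1234┃■■■■■■■■■■                 ┃
 ┃   Tom█·█··┃■■■■■■■■■■                 ┃
 ┃ HiHat····█┃■■■■■■■■■■                 ┃
 ┃ Snare·█···┃■■■■■■■■■■                 ┃
 ┃  Bass··█··┃■■■■■■■■■■                 ┃
 ┃  Clap██··█┗━━━━━━━━━━━━━━━━━━━━━━━━━━━┛
 ┃  Kick·····██·█·                     ┃ ┃
 ┃                                     ┃ ┃
 ┃                                     ┃ ┃
 ┃                                     ┃ ┃
 ┃                                     ┃ ┃
 ┃                                     ┃ ┃
 ┃                                     ┃━┛
 ┃                                     ┃  
 ┃                                     ┃  
 ┃                                     ┃  
 ┗━━━━━━━━━━━━━━━━━━━━━━━━━━━━━━━━━━━━━┛  
                                          
                                          


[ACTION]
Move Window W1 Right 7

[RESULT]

   ┃ ImageVie┏━━━━━━━━━━━━━━━━━━━━━━━━━━━┓
   ┏━━━━━━━━━┃ Minesweeper               ┃
   ┃ MusicSeq┠───────────────────────────┨
   ┠─────────┃■■■■■■■■■■                 ┃
   ┃      ▼12┃■■■■■■■■■■                 ┃
   ┃   Tom█·█┃■■■■■■■■■■                 ┃
   ┃ HiHat···┃■■■■■■■■■■                 ┃
   ┃ Snare·█·┃■■■■■■■■■■                 ┃
   ┃  Bass··█┃■■■■■■■■■■                 ┃
   ┃  Clap██·┗━━━━━━━━━━━━━━━━━━━━━━━━━━━┛
   ┃  Kick·····██·█·                     ┃
   ┃                                     ┃
   ┃                                     ┃
   ┃                                     ┃
   ┃                                     ┃
   ┃                                     ┃
   ┃                                     ┃
   ┃                                     ┃
   ┃                                     ┃
   ┃                                     ┃
   ┗━━━━━━━━━━━━━━━━━━━━━━━━━━━━━━━━━━━━━┛
                                          
                                          


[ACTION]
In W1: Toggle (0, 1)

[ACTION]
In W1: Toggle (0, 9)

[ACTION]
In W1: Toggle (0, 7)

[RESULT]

   ┃ ImageVie┏━━━━━━━━━━━━━━━━━━━━━━━━━━━┓
   ┏━━━━━━━━━┃ Minesweeper               ┃
   ┃ MusicSeq┠───────────────────────────┨
   ┠─────────┃■■■■■■■■■■                 ┃
   ┃      ▼12┃■■■■■■■■■■                 ┃
   ┃   Tom███┃■■■■■■■■■■                 ┃
   ┃ HiHat···┃■■■■■■■■■■                 ┃
   ┃ Snare·█·┃■■■■■■■■■■                 ┃
   ┃  Bass··█┃■■■■■■■■■■                 ┃
   ┃  Clap██·┗━━━━━━━━━━━━━━━━━━━━━━━━━━━┛
   ┃  Kick·····██·█·                     ┃
   ┃                                     ┃
   ┃                                     ┃
   ┃                                     ┃
   ┃                                     ┃
   ┃                                     ┃
   ┃                                     ┃
   ┃                                     ┃
   ┃                                     ┃
   ┃                                     ┃
   ┗━━━━━━━━━━━━━━━━━━━━━━━━━━━━━━━━━━━━━┛
                                          
                                          


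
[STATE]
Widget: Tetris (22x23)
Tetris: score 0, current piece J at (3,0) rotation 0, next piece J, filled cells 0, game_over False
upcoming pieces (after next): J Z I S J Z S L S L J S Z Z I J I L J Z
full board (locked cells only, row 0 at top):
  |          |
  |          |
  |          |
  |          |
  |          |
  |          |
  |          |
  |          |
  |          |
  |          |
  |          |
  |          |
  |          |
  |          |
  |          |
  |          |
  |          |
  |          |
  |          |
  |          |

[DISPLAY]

   █      │Next:      
   ███    │█          
          │███        
          │           
          │           
          │           
          │Score:     
          │0          
          │           
          │           
          │           
          │           
          │           
          │           
          │           
          │           
          │           
          │           
          │           
          │           
          │           
          │           
          │           


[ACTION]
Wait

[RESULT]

          │Next:      
   █      │█          
   ███    │███        
          │           
          │           
          │           
          │Score:     
          │0          
          │           
          │           
          │           
          │           
          │           
          │           
          │           
          │           
          │           
          │           
          │           
          │           
          │           
          │           
          │           


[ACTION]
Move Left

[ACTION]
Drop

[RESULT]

          │Next:      
          │█          
  █       │███        
  ███     │           
          │           
          │           
          │Score:     
          │0          
          │           
          │           
          │           
          │           
          │           
          │           
          │           
          │           
          │           
          │           
          │           
          │           
          │           
          │           
          │           


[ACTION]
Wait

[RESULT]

          │Next:      
          │█          
          │███        
  █       │           
  ███     │           
          │           
          │Score:     
          │0          
          │           
          │           
          │           
          │           
          │           
          │           
          │           
          │           
          │           
          │           
          │           
          │           
          │           
          │           
          │           


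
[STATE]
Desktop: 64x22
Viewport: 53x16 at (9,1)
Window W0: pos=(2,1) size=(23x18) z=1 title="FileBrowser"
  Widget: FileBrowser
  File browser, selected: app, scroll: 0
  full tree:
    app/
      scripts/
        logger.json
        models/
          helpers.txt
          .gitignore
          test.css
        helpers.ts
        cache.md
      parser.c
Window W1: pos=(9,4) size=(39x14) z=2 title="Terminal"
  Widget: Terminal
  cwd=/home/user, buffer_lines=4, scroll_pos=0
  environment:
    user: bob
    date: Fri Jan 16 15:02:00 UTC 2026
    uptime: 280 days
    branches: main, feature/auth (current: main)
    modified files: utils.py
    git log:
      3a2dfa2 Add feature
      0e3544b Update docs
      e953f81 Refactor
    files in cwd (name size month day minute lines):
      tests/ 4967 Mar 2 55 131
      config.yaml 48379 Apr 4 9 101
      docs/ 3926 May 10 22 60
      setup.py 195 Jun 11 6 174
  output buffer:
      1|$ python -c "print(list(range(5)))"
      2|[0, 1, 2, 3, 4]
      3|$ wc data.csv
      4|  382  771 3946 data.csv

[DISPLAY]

━━━━━━━━━━━━━━━┓                                     
rowser         ┃                                     
───────────────┨                                     
┏━━━━━━━━━━━━━━━━━━━━━━━━━━━━━━━━━━━━━┓              
┃ Terminal                            ┃              
┠─────────────────────────────────────┨              
┃$ python -c "print(list(range(5)))"  ┃              
┃[0, 1, 2, 3, 4]                      ┃              
┃$ wc data.csv                        ┃              
┃  382  771 3946 data.csv             ┃              
┃$ █                                  ┃              
┃                                     ┃              
┃                                     ┃              
┃                                     ┃              
┃                                     ┃              
┃                                     ┃              


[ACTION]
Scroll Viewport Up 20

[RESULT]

                                                     
━━━━━━━━━━━━━━━┓                                     
rowser         ┃                                     
───────────────┨                                     
┏━━━━━━━━━━━━━━━━━━━━━━━━━━━━━━━━━━━━━┓              
┃ Terminal                            ┃              
┠─────────────────────────────────────┨              
┃$ python -c "print(list(range(5)))"  ┃              
┃[0, 1, 2, 3, 4]                      ┃              
┃$ wc data.csv                        ┃              
┃  382  771 3946 data.csv             ┃              
┃$ █                                  ┃              
┃                                     ┃              
┃                                     ┃              
┃                                     ┃              
┃                                     ┃              


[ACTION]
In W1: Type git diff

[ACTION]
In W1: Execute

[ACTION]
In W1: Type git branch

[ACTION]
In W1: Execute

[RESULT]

                                                     
━━━━━━━━━━━━━━━┓                                     
rowser         ┃                                     
───────────────┨                                     
┏━━━━━━━━━━━━━━━━━━━━━━━━━━━━━━━━━━━━━┓              
┃ Terminal                            ┃              
┠─────────────────────────────────────┨              
┃diff --git a/main.py b/main.py       ┃              
┃--- a/main.py                        ┃              
┃+++ b/main.py                        ┃              
┃@@ -1,3 +1,4 @@                      ┃              
┃+# updated                           ┃              
┃ import sys                          ┃              
┃$ git branch                         ┃              
┃* main                               ┃              
┃  feature/auth                       ┃              


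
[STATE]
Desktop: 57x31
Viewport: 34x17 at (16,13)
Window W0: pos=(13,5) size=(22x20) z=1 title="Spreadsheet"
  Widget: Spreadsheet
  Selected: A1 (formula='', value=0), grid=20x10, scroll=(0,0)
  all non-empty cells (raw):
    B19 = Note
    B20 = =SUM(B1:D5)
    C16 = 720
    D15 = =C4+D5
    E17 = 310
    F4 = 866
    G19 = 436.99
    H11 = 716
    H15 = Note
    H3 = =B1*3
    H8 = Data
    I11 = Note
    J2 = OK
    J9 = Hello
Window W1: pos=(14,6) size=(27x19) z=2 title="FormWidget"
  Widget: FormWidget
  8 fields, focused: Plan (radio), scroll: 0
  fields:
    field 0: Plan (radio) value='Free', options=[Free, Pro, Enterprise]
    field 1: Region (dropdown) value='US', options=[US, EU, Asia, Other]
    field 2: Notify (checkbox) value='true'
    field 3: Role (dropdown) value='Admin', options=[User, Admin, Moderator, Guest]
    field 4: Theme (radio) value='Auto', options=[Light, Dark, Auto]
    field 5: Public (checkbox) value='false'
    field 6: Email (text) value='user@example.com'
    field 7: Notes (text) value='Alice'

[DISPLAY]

 Theme:      ( ) Light  ┃         
 Public:     [ ]        ┃         
 Email:      [user@exam]┃         
 Notes:      [Alice    ]┃         
                        ┃         
                        ┃         
                        ┃         
                        ┃         
                        ┃         
                        ┃         
                        ┃         
━━━━━━━━━━━━━━━━━━━━━━━━┛         
                                  
                                  
                                  
                                  
                                  


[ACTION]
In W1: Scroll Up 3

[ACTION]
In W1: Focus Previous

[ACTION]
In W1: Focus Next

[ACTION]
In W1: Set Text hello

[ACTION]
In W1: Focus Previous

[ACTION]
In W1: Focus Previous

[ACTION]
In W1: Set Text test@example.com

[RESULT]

 Theme:      ( ) Light  ┃         
 Public:     [ ]        ┃         
 Email:      [test@exam]┃         
 Notes:      [Alice    ]┃         
                        ┃         
                        ┃         
                        ┃         
                        ┃         
                        ┃         
                        ┃         
                        ┃         
━━━━━━━━━━━━━━━━━━━━━━━━┛         
                                  
                                  
                                  
                                  
                                  


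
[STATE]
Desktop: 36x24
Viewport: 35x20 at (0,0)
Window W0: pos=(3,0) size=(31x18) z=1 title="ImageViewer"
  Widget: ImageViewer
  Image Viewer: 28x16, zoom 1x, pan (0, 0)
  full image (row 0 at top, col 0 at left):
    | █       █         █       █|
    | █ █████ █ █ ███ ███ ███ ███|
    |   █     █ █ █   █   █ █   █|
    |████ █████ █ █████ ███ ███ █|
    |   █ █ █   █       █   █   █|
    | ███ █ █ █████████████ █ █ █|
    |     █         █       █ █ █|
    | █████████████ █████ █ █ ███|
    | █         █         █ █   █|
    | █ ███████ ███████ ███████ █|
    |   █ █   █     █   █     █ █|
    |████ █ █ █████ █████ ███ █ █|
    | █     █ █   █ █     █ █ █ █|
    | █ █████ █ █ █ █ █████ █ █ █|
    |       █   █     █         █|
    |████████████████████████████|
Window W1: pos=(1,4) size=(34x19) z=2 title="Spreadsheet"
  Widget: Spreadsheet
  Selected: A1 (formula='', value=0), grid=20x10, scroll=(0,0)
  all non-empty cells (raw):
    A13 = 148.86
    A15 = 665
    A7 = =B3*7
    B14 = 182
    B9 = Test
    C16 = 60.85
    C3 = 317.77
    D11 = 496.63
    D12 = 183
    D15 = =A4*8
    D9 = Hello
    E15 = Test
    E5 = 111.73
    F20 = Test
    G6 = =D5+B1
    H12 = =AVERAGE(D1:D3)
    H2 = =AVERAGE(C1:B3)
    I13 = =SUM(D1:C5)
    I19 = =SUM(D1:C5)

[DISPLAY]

   ┏━━━━━━━━━━━━━━━━━━━━━━━━━━━━━┓ 
   ┃ ImageViewer                 ┃ 
   ┠─────────────────────────────┨ 
   ┃ █       █         █       █ ┃ 
 ┏━━━━━━━━━━━━━━━━━━━━━━━━━━━━━━━━┓
 ┃ Spreadsheet                    ┃
 ┠────────────────────────────────┨
 ┃A1:                             ┃
 ┃       A       B       C       D┃
 ┃--------------------------------┃
 ┃  1      [0]       0       0    ┃
 ┃  2        0       0       0    ┃
 ┃  3        0       0  317.77    ┃
 ┃  4        0       0       0    ┃
 ┃  5        0       0       0    ┃
 ┃  6        0       0       0    ┃
 ┃  7        0       0       0    ┃
 ┃  8        0       0       0    ┃
 ┃  9        0Test           0Hell┃
 ┃ 10        0       0       0    ┃


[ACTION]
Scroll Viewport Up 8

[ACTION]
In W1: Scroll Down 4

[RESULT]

   ┏━━━━━━━━━━━━━━━━━━━━━━━━━━━━━┓ 
   ┃ ImageViewer                 ┃ 
   ┠─────────────────────────────┨ 
   ┃ █       █         █       █ ┃ 
 ┏━━━━━━━━━━━━━━━━━━━━━━━━━━━━━━━━┓
 ┃ Spreadsheet                    ┃
 ┠────────────────────────────────┨
 ┃A1:                             ┃
 ┃       A       B       C       D┃
 ┃--------------------------------┃
 ┃  5        0       0       0    ┃
 ┃  6        0       0       0    ┃
 ┃  7        0       0       0    ┃
 ┃  8        0       0       0    ┃
 ┃  9        0Test           0Hell┃
 ┃ 10        0       0       0    ┃
 ┃ 11        0       0       0  49┃
 ┃ 12        0       0       0    ┃
 ┃ 13   148.86       0       0    ┃
 ┃ 14        0     182       0    ┃


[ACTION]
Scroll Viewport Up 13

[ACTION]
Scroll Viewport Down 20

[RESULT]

 ┏━━━━━━━━━━━━━━━━━━━━━━━━━━━━━━━━┓
 ┃ Spreadsheet                    ┃
 ┠────────────────────────────────┨
 ┃A1:                             ┃
 ┃       A       B       C       D┃
 ┃--------------------------------┃
 ┃  5        0       0       0    ┃
 ┃  6        0       0       0    ┃
 ┃  7        0       0       0    ┃
 ┃  8        0       0       0    ┃
 ┃  9        0Test           0Hell┃
 ┃ 10        0       0       0    ┃
 ┃ 11        0       0       0  49┃
 ┃ 12        0       0       0    ┃
 ┃ 13   148.86       0       0    ┃
 ┃ 14        0     182       0    ┃
 ┃ 15      665       0       0    ┃
 ┃ 16        0       0   60.85    ┃
 ┗━━━━━━━━━━━━━━━━━━━━━━━━━━━━━━━━┛
                                   


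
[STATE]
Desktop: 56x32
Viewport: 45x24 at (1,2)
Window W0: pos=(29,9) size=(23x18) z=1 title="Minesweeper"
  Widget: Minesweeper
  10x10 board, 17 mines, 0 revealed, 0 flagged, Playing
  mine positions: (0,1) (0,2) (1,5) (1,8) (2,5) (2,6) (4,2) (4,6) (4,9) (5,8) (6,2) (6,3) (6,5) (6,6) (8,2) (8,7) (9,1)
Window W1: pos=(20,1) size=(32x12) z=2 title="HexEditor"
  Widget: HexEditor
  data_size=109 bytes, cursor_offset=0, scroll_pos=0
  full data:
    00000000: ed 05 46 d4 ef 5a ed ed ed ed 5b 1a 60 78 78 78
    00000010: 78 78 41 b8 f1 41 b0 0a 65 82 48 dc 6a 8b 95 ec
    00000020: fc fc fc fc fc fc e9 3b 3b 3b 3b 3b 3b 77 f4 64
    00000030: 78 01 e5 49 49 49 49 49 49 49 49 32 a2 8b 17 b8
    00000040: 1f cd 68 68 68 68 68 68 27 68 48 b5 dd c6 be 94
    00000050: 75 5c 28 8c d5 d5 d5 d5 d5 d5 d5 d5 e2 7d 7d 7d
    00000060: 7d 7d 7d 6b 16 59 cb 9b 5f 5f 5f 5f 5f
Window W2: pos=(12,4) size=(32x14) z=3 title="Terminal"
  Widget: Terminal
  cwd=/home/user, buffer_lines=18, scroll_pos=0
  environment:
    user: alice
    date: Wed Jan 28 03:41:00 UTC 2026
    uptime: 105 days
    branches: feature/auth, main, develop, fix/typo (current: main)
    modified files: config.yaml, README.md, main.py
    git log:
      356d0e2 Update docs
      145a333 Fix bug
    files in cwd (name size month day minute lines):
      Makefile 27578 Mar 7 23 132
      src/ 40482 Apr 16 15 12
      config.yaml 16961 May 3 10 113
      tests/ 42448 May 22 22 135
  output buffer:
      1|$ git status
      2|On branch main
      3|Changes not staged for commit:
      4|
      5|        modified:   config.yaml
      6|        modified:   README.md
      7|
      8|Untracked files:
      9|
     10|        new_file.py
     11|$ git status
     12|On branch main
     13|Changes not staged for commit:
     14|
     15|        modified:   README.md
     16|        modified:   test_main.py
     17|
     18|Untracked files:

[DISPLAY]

                   ┃ HexEditor               
                   ┠─────────────────────────
           ┏━━━━━━━━━━━━━━━━━━━━━━━━━━━━━━┓f 
           ┃ Terminal                     ┃1 
           ┠──────────────────────────────┨c 
           ┃$ git status                  ┃9 
           ┃On branch main                ┃8 
           ┃Changes not staged for commit:┃5 
           ┃                              ┃6 
           ┃        modified:   config.yam┃  
           ┃        modified:   README.md ┃━━
           ┃                              ┃  
           ┃Untracked files:              ┃  
           ┃                              ┃  
           ┃        new_file.py           ┃  
           ┗━━━━━━━━━━━━━━━━━━━━━━━━━━━━━━┛  
                            ┃■■■■■■■■■■      
                            ┃■■■■■■■■■■      
                            ┃■■■■■■■■■■      
                            ┃■■■■■■■■■■      
                            ┃                
                            ┃                
                            ┃                
                            ┃                


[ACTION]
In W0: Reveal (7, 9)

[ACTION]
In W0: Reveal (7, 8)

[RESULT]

                   ┃ HexEditor               
                   ┠─────────────────────────
           ┏━━━━━━━━━━━━━━━━━━━━━━━━━━━━━━┓f 
           ┃ Terminal                     ┃1 
           ┠──────────────────────────────┨c 
           ┃$ git status                  ┃9 
           ┃On branch main                ┃8 
           ┃Changes not staged for commit:┃5 
           ┃                              ┃6 
           ┃        modified:   config.yam┃  
           ┃        modified:   README.md ┃━━
           ┃                              ┃  
           ┃Untracked files:              ┃  
           ┃                              ┃  
           ┃        new_file.py           ┃  
           ┗━━━━━━━━━━━━━━━━━━━━━━━━━━━━━━┛  
                            ┃■■■■■■■■11      
                            ┃■■■■■■■■1       
                            ┃■■■■■■■■1       
                            ┃■■■■■■■■1       
                            ┃                
                            ┃                
                            ┃                
                            ┃                


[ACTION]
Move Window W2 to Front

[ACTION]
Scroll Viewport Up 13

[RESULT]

                                             
                   ┏━━━━━━━━━━━━━━━━━━━━━━━━━
                   ┃ HexEditor               
                   ┠─────────────────────────
           ┏━━━━━━━━━━━━━━━━━━━━━━━━━━━━━━┓f 
           ┃ Terminal                     ┃1 
           ┠──────────────────────────────┨c 
           ┃$ git status                  ┃9 
           ┃On branch main                ┃8 
           ┃Changes not staged for commit:┃5 
           ┃                              ┃6 
           ┃        modified:   config.yam┃  
           ┃        modified:   README.md ┃━━
           ┃                              ┃  
           ┃Untracked files:              ┃  
           ┃                              ┃  
           ┃        new_file.py           ┃  
           ┗━━━━━━━━━━━━━━━━━━━━━━━━━━━━━━┛  
                            ┃■■■■■■■■11      
                            ┃■■■■■■■■1       
                            ┃■■■■■■■■1       
                            ┃■■■■■■■■1       
                            ┃                
                            ┃                


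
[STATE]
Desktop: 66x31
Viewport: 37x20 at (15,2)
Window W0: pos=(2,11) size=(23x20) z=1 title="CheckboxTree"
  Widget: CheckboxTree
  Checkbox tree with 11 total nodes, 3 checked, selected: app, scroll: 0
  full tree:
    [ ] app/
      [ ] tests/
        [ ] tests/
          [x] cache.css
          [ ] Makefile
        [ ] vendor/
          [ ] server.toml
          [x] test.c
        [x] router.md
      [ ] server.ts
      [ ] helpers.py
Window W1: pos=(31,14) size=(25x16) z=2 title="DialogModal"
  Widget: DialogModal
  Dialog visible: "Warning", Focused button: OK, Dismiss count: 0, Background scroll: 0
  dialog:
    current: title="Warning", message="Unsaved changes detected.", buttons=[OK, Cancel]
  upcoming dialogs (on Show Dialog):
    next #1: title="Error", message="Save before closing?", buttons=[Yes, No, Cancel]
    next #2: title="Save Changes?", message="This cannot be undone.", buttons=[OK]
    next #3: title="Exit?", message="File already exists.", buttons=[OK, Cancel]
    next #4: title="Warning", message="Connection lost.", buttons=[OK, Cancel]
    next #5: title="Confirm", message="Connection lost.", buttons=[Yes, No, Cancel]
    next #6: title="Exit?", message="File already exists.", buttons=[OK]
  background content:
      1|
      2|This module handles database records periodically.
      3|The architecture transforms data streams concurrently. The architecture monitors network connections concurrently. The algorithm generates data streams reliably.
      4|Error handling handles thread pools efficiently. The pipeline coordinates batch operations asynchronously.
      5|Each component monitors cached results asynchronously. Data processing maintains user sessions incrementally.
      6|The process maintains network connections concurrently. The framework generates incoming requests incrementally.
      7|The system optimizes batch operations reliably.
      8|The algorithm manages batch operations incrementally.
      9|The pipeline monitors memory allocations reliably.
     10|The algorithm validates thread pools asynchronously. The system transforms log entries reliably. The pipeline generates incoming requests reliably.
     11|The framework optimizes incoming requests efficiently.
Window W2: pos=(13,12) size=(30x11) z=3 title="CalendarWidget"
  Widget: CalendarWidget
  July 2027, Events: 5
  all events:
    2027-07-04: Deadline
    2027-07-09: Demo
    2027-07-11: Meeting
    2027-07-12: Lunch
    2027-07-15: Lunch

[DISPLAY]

                                     
                                     
                                     
                                     
                                     
                                     
                                     
                                     
                                     
━━━━━━━━━┓                           
━━━━━━━━━━━━━━━━━━━━━━━━━━━┓         
CalendarWidget             ┃         
───────────────────────────┨━━━━━━━━━
        July 2027          ┃l        
o Tu We Th Fr Sa Su        ┃─────────
         1  2  3  4*       ┃         
5  6  7  8  9* 10 11*      ┃ handles 
2* 13 14 15* 16 17 18      ┃cture tra
9 20 21 22 23 24 25        ┃─────────
6 27 28 29 30 31           ┃ning     


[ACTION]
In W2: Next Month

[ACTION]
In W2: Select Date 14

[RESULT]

                                     
                                     
                                     
                                     
                                     
                                     
                                     
                                     
                                     
━━━━━━━━━┓                           
━━━━━━━━━━━━━━━━━━━━━━━━━━━┓         
CalendarWidget             ┃         
───────────────────────────┨━━━━━━━━━
       August 2027         ┃l        
o Tu We Th Fr Sa Su        ┃─────────
                  1        ┃         
2  3  4  5  6  7  8        ┃ handles 
9 10 11 12 13 [14] 15      ┃cture tra
6 17 18 19 20 21 22        ┃─────────
3 24 25 26 27 28 29        ┃ning     


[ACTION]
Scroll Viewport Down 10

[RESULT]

━━━━━━━━━┓                           
━━━━━━━━━━━━━━━━━━━━━━━━━━━┓         
CalendarWidget             ┃         
───────────────────────────┨━━━━━━━━━
       August 2027         ┃l        
o Tu We Th Fr Sa Su        ┃─────────
                  1        ┃         
2  3  4  5  6  7  8        ┃ handles 
9 10 11 12 13 [14] 15      ┃cture tra
6 17 18 19 20 21 22        ┃─────────
3 24 25 26 27 28 29        ┃ning     
━━━━━━━━━━━━━━━━━━━━━━━━━━━┛changes d
r.ts     ┃      ┃Th│  [OK]  Cancel   
rs.py    ┃      ┃Th└─────────────────
         ┃      ┃The pipeline monitor
         ┃      ┃The algorithm valida
         ┃      ┃The framework optimi
         ┃      ┃                    
         ┃      ┗━━━━━━━━━━━━━━━━━━━━
━━━━━━━━━┛                           


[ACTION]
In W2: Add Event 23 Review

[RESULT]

━━━━━━━━━┓                           
━━━━━━━━━━━━━━━━━━━━━━━━━━━┓         
CalendarWidget             ┃         
───────────────────────────┨━━━━━━━━━
       August 2027         ┃l        
o Tu We Th Fr Sa Su        ┃─────────
                  1        ┃         
2  3  4  5  6  7  8        ┃ handles 
9 10 11 12 13 [14] 15      ┃cture tra
6 17 18 19 20 21 22        ┃─────────
3* 24 25 26 27 28 29       ┃ning     
━━━━━━━━━━━━━━━━━━━━━━━━━━━┛changes d
r.ts     ┃      ┃Th│  [OK]  Cancel   
rs.py    ┃      ┃Th└─────────────────
         ┃      ┃The pipeline monitor
         ┃      ┃The algorithm valida
         ┃      ┃The framework optimi
         ┃      ┃                    
         ┃      ┗━━━━━━━━━━━━━━━━━━━━
━━━━━━━━━┛                           
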